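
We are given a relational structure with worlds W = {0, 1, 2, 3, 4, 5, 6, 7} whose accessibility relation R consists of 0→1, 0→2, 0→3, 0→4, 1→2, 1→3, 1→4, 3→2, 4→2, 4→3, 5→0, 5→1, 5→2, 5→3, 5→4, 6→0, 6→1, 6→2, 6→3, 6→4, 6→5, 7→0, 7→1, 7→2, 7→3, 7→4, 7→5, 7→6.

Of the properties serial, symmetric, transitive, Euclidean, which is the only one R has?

transitive

Serial: no — 2 has no R-successor.
Symmetric: no — 0 R 1 but not 1 R 0.
Transitive: yes — every two-step R-path is closed by a direct edge.
Euclidean: no — 0 R 2 and 0 R 1, but not 2 R 1.
Only transitive holds.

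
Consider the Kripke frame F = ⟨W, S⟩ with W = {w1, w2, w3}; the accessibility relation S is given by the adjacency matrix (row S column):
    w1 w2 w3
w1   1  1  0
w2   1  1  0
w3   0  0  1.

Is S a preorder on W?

Yes

Reflexive: yes — every world is S-related to itself.
Transitive: yes — every two-step S-path is closed by a direct edge.
So S is a preorder.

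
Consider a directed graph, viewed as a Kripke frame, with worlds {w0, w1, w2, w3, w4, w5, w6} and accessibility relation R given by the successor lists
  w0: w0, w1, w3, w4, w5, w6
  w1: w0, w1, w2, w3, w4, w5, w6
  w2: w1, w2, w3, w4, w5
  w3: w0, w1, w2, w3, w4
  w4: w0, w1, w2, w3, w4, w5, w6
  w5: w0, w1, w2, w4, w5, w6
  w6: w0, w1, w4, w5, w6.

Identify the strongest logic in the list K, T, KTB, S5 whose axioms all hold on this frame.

Reflexive (axiom T): yes — every world is R-related to itself.
Symmetric (axiom B): yes — every pair in R has its reverse in R.
Euclidean (axiom 5): no — w0 R w3 and w0 R w5, but not w3 R w5.
So F validates K, T, KTB; S5 would additionally require R to be Euclidean. The strongest is KTB.

KTB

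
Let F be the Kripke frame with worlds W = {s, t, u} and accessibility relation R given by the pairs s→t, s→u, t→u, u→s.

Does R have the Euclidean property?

No

Euclidean: no — s R u and s R t, but not u R t.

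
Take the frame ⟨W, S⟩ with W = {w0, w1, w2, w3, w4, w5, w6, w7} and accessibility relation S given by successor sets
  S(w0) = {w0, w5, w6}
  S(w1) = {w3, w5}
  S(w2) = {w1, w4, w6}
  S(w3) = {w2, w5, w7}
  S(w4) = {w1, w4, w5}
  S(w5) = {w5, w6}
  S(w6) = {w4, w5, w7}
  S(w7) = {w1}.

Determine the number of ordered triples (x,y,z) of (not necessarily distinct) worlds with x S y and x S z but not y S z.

31

Enumerating: (w0,w5,w0), (w0,w6,w0), (w0,w6,w6), (w1,w3,w3), (w1,w5,w3), (w2,w1,w1), (w2,w1,w4), (w2,w1,w6), (w2,w4,w6), (w2,w6,w1), (w2,w6,w6), (w3,w2,w2), … and 19 more.
Total: 31.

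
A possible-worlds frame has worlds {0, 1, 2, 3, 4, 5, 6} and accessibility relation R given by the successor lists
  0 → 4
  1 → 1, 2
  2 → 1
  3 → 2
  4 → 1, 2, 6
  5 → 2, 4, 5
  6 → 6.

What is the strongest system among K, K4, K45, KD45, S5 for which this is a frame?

Transitive (axiom 4): no — 0 R 4 and 4 R 1, but not 0 R 1.
Euclidean (axiom 5): no — 4 R 1 and 4 R 6, but not 1 R 6.
Serial (axiom D): yes — every world has a successor (e.g. 0 R 4).
Reflexive (axiom T): no — 0 is not related to itself.
So F validates K; K4 would additionally require R to be transitive. The strongest is K.

K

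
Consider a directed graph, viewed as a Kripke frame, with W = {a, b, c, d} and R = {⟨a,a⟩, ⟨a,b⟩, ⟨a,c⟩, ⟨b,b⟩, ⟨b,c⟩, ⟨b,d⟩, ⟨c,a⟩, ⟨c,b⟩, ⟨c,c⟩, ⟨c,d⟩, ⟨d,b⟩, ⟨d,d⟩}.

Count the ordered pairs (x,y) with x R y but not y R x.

Enumerating: (a,b), (c,d).

2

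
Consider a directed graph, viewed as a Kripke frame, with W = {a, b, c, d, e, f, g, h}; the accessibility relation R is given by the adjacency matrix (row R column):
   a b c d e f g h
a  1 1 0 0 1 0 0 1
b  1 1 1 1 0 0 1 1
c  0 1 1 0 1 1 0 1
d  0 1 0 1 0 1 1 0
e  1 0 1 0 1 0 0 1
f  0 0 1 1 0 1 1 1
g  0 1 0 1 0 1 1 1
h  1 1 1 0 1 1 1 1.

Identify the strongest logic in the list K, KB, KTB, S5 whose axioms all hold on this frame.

Symmetric (axiom B): yes — every pair in R has its reverse in R.
Reflexive (axiom T): yes — every world is R-related to itself.
Euclidean (axiom 5): no — a R b and a R e, but not b R e.
So F validates K, KB, KTB; S5 would additionally require R to be Euclidean. The strongest is KTB.

KTB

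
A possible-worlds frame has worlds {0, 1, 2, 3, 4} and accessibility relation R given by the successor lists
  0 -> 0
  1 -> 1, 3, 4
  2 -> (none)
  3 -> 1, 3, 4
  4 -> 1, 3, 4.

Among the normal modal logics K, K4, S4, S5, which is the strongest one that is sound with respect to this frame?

Transitive (axiom 4): yes — every two-step R-path is closed by a direct edge.
Reflexive (axiom T): no — 2 is not related to itself.
Euclidean (axiom 5): yes — any two successors of a common world are R-related.
So F validates K, K4; S4 would additionally require R to be reflexive. The strongest is K4.

K4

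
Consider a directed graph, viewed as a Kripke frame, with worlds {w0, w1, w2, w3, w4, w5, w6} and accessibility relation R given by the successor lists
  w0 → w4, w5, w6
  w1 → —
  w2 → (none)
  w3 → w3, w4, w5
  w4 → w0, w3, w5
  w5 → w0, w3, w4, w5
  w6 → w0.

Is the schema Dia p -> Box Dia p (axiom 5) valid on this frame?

By correspondence theory, 5 is valid on a frame iff R is Euclidean.
Euclidean: no — w0 R w4 and w0 R w6, but not w4 R w6.

No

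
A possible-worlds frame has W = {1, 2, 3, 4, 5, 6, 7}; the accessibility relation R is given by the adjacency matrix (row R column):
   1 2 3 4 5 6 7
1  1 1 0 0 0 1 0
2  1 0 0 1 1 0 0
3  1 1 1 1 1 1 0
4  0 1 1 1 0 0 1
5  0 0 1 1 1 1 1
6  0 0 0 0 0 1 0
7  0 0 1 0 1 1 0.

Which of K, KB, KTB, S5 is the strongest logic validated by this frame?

K

Symmetric (axiom B): no — 1 R 6 but not 6 R 1.
Reflexive (axiom T): no — 2 is not related to itself.
Euclidean (axiom 5): no — 1 R 2 and 1 R 6, but not 2 R 6.
So F validates K; KB would additionally require R to be symmetric. The strongest is K.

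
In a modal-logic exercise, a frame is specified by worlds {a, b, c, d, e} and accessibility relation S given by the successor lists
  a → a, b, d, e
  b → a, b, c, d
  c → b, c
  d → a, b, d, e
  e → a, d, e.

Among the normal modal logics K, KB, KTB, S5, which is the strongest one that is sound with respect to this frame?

Symmetric (axiom B): yes — every pair in S has its reverse in S.
Reflexive (axiom T): yes — every world is S-related to itself.
Euclidean (axiom 5): no — a S b and a S e, but not b S e.
So F validates K, KB, KTB; S5 would additionally require S to be Euclidean. The strongest is KTB.

KTB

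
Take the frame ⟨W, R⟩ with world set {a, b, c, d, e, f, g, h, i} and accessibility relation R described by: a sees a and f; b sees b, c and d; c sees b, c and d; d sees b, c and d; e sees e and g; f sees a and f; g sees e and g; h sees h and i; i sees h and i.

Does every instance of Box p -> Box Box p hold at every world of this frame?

Yes

Axiom 4 corresponds to the accessibility relation being transitive.
Transitive: yes — every two-step R-path is closed by a direct edge.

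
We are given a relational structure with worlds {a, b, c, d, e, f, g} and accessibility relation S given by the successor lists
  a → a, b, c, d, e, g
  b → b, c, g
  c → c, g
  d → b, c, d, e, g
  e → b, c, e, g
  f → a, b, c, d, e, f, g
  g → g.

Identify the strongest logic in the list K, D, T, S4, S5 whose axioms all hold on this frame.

S4

Serial (axiom D): yes — every world has a successor (e.g. a S a).
Reflexive (axiom T): yes — every world is S-related to itself.
Transitive (axiom 4): yes — every two-step S-path is closed by a direct edge.
Euclidean (axiom 5): no — a S b and a S d, but not b S d.
So F validates K, D, T, S4; S5 would additionally require S to be Euclidean. The strongest is S4.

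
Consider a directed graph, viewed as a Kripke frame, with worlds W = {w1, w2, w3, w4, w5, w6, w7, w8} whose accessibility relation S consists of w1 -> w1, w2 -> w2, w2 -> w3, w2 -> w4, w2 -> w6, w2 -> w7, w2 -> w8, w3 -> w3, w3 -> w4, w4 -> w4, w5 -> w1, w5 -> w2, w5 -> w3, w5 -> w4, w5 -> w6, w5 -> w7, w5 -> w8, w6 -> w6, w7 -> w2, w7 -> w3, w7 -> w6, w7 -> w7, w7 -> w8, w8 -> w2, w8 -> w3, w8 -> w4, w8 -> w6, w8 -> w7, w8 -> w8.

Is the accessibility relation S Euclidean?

No

Euclidean: no — w2 S w3 and w2 S w6, but not w3 S w6.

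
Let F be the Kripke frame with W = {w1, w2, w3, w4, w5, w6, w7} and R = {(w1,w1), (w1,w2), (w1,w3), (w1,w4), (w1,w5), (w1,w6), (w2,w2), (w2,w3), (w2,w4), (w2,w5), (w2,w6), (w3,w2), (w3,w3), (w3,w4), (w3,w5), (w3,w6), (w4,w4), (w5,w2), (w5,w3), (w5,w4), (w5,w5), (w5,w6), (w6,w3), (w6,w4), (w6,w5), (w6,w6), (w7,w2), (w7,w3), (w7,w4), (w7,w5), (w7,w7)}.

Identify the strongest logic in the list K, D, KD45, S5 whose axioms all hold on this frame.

Serial (axiom D): yes — every world has a successor (e.g. w1 R w1).
Euclidean (axiom 5): no — w1 R w4 and w1 R w2, but not w4 R w2.
Transitive (axiom 4): no — w6 R w3 and w3 R w2, but not w6 R w2.
Reflexive (axiom T): yes — every world is R-related to itself.
So F validates K, D; KD45 would additionally require R to be Euclidean and transitive. The strongest is D.

D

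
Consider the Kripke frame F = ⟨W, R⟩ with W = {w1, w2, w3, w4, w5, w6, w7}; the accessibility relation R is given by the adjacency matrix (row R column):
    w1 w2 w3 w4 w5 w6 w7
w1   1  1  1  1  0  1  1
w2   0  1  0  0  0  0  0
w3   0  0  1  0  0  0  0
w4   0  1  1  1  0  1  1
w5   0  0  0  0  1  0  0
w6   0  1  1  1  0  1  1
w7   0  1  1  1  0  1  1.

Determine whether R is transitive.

Transitive: yes — every two-step R-path is closed by a direct edge.

Yes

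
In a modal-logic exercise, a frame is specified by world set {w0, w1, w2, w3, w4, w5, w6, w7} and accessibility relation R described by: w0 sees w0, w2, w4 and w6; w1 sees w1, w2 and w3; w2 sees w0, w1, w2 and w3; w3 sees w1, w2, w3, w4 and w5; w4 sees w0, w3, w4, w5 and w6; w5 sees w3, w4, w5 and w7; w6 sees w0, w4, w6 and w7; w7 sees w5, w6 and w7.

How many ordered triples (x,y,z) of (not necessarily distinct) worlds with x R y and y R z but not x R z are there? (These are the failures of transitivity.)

Enumerating: (w0,w2,w1), (w0,w2,w3), (w0,w4,w3), (w0,w4,w5), (w0,w6,w7), (w1,w2,w0), (w1,w3,w4), (w1,w3,w5), (w2,w0,w4), (w2,w0,w6), (w2,w3,w4), (w2,w3,w5), … and 22 more.
Total: 34.

34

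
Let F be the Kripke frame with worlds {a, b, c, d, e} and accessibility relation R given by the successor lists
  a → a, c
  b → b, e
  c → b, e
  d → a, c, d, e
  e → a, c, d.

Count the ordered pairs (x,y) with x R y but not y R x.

6

Enumerating: (a,c), (b,e), (c,b), (d,a), (d,c), (e,a).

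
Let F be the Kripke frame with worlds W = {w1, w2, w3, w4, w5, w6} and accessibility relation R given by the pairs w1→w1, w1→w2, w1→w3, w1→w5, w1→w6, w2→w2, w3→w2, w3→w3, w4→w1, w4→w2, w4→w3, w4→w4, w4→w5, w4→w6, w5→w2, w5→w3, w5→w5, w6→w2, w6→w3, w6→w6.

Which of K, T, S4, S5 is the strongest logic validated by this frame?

S4

Reflexive (axiom T): yes — every world is R-related to itself.
Transitive (axiom 4): yes — every two-step R-path is closed by a direct edge.
Euclidean (axiom 5): no — w1 R w2 and w1 R w3, but not w2 R w3.
So F validates K, T, S4; S5 would additionally require R to be Euclidean. The strongest is S4.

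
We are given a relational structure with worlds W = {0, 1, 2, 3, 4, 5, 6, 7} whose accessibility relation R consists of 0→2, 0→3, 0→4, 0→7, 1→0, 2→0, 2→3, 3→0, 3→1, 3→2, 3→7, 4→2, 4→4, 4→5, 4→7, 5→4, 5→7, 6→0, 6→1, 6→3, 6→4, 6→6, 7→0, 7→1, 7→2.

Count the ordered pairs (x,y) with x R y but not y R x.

Enumerating: (0,4), (1,0), (3,1), (3,7), (4,2), (4,7), (5,7), (6,0), (6,1), (6,3), (6,4), (7,1), (7,2).

13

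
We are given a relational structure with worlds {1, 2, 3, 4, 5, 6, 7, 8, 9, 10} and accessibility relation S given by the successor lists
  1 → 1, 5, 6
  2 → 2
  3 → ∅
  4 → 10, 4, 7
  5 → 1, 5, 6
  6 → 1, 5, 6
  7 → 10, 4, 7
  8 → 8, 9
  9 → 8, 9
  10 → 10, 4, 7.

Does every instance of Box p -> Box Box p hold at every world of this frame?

Yes

Axiom 4 corresponds to the accessibility relation being transitive.
Transitive: yes — every two-step S-path is closed by a direct edge.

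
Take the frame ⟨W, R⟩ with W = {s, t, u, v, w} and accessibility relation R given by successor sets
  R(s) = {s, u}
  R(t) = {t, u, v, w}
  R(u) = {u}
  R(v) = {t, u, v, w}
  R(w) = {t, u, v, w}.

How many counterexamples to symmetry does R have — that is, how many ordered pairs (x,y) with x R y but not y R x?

4

Enumerating: (s,u), (t,u), (v,u), (w,u).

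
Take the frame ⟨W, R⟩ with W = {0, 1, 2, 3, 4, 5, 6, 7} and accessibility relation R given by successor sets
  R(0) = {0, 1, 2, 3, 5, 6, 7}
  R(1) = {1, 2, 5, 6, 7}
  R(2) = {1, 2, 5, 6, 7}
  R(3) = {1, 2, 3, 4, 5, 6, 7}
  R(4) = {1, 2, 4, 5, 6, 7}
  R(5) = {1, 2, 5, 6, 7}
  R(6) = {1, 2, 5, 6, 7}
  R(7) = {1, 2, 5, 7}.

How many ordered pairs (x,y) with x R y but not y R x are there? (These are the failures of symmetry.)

Enumerating: (0,1), (0,2), (0,3), (0,5), (0,6), (0,7), (3,1), (3,2), (3,4), (3,5), (3,6), (3,7), (4,1), (4,2), (4,5), (4,6), (4,7), (6,7).

18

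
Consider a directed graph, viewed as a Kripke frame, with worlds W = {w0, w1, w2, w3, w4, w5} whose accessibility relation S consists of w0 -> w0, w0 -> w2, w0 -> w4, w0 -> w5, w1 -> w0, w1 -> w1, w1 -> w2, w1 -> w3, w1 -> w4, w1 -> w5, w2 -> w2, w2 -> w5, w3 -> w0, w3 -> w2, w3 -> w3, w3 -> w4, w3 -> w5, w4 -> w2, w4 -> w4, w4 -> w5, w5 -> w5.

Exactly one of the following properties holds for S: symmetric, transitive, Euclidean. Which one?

Symmetric: no — w0 S w2 but not w2 S w0.
Transitive: yes — every two-step S-path is closed by a direct edge.
Euclidean: no — w0 S w2 and w0 S w4, but not w2 S w4.
Only transitive holds.

transitive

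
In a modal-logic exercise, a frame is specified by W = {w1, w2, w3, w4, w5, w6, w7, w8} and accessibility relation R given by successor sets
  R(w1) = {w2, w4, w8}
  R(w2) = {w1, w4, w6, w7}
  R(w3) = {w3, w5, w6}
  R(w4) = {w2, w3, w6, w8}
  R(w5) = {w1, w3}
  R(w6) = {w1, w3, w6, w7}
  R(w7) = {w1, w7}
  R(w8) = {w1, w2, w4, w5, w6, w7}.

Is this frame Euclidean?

No

Euclidean: no — w1 R w2 and w1 R w8, but not w2 R w8.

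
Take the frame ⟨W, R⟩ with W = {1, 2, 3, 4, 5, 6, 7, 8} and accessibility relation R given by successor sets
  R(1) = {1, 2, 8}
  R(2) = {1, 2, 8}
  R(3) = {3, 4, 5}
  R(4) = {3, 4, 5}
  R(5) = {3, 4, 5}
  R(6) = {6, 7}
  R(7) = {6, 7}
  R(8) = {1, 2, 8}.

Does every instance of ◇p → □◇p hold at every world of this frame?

Axiom 5 corresponds to the accessibility relation being Euclidean.
Euclidean: yes — any two successors of a common world are R-related.

Yes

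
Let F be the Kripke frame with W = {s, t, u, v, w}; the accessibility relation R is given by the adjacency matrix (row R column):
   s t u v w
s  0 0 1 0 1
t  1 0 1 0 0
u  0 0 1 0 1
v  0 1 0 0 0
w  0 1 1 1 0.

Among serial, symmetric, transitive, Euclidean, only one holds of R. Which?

Serial: yes — every world has a successor (e.g. s R u).
Symmetric: no — s R u but not u R s.
Transitive: no — s R w and w R t, but not s R t.
Euclidean: no — t R u and t R s, but not u R s.
Only serial holds.

serial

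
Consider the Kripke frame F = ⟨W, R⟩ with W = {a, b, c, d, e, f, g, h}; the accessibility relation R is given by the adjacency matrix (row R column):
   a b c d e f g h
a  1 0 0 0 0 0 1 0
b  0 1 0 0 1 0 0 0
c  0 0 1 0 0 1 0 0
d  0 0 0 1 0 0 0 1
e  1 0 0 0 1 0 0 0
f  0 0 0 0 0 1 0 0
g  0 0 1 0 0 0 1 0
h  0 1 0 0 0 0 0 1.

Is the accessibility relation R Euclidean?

Euclidean: no — a R g and a R a, but not g R a.

No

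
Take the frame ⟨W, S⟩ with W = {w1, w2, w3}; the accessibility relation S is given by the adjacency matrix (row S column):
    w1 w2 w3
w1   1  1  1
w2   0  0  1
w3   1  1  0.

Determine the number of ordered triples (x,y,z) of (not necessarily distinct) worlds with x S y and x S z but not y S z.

6

Enumerating: (w1,w2,w1), (w1,w2,w2), (w1,w3,w3), (w2,w3,w3), (w3,w2,w1), (w3,w2,w2).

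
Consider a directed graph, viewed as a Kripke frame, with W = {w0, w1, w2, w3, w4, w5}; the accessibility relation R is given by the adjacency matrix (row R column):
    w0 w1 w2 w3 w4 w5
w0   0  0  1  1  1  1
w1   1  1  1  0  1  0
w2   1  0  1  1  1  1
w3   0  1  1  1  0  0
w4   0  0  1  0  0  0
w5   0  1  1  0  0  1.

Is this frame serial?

Yes

Serial: yes — every world has a successor (e.g. w0 R w2).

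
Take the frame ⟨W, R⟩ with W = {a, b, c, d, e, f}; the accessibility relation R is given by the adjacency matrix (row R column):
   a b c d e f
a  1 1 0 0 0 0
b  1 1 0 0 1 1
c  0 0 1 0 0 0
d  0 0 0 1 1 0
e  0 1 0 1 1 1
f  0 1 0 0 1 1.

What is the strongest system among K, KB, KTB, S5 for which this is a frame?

KTB

Symmetric (axiom B): yes — every pair in R has its reverse in R.
Reflexive (axiom T): yes — every world is R-related to itself.
Euclidean (axiom 5): no — b R a and b R e, but not a R e.
So F validates K, KB, KTB; S5 would additionally require R to be Euclidean. The strongest is KTB.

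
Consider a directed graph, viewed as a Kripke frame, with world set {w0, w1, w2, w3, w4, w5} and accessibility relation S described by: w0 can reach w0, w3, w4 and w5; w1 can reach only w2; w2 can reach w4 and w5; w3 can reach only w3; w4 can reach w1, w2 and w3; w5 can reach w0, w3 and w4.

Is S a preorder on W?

Reflexive: no — w1 is not related to itself.
Transitive: no — w0 S w4 and w4 S w1, but not w0 S w1.
So S is not a preorder.

No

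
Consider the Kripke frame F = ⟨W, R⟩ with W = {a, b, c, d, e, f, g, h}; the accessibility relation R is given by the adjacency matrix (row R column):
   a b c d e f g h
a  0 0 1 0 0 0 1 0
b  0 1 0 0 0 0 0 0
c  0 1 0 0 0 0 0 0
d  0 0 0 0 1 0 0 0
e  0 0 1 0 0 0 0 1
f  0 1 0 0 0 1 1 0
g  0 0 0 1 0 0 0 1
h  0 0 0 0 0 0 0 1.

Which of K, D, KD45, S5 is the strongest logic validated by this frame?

Serial (axiom D): yes — every world has a successor (e.g. a R c).
Euclidean (axiom 5): no — a R c and a R g, but not c R g.
Transitive (axiom 4): no — a R c and c R b, but not a R b.
Reflexive (axiom T): no — a is not related to itself.
So F validates K, D; KD45 would additionally require R to be Euclidean and transitive. The strongest is D.

D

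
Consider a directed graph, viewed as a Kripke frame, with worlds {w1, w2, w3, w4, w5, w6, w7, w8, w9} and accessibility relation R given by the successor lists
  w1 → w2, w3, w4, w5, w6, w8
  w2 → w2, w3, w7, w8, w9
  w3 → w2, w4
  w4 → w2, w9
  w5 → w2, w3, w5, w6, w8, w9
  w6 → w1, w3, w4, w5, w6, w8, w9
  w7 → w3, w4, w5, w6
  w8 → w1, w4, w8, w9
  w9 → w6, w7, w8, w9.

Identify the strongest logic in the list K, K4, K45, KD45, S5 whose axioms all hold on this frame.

K

Transitive (axiom 4): no — w1 R w2 and w2 R w7, but not w1 R w7.
Euclidean (axiom 5): no — w1 R w2 and w1 R w4, but not w2 R w4.
Serial (axiom D): yes — every world has a successor (e.g. w1 R w2).
Reflexive (axiom T): no — w1 is not related to itself.
So F validates K; K4 would additionally require R to be transitive. The strongest is K.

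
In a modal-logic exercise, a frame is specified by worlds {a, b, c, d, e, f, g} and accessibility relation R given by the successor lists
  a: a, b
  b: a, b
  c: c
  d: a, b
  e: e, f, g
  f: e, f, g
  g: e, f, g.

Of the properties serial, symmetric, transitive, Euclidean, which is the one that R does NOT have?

Serial: yes — every world has a successor (e.g. a R a).
Symmetric: no — d R a but not a R d.
Transitive: yes — every two-step R-path is closed by a direct edge.
Euclidean: yes — any two successors of a common world are R-related.
Only symmetric fails.

symmetric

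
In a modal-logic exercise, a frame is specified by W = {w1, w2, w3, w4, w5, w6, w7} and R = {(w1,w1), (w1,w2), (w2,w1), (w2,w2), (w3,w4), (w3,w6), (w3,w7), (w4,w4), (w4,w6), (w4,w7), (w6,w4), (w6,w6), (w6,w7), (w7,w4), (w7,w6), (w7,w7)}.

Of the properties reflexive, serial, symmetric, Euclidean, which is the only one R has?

Euclidean

Reflexive: no — w3 is not related to itself.
Serial: no — w5 has no R-successor.
Symmetric: no — w3 R w4 but not w4 R w3.
Euclidean: yes — any two successors of a common world are R-related.
Only Euclidean holds.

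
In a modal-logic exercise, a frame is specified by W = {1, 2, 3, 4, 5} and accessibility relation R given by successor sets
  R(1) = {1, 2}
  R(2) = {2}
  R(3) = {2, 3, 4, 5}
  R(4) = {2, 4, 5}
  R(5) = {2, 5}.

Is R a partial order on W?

Reflexive: yes — every world is R-related to itself.
Transitive: yes — every two-step R-path is closed by a direct edge.
Antisymmetric: yes — no distinct pair is related both ways.
So R is a partial order.

Yes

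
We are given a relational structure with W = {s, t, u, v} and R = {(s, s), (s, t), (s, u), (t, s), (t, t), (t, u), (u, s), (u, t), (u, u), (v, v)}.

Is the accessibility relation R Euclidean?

Yes

Euclidean: yes — any two successors of a common world are R-related.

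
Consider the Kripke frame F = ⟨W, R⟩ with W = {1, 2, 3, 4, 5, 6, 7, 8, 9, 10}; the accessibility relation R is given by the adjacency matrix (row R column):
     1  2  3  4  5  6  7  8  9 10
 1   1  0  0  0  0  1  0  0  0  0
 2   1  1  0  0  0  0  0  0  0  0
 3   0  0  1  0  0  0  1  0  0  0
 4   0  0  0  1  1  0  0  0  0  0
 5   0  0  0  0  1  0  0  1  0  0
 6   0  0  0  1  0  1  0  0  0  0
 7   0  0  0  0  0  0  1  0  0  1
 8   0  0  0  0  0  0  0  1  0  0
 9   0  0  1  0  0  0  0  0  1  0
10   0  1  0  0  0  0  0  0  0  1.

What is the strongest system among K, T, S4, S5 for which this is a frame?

Reflexive (axiom T): yes — every world is R-related to itself.
Transitive (axiom 4): no — 1 R 6 and 6 R 4, but not 1 R 4.
Euclidean (axiom 5): no — 1 R 6 and 1 R 1, but not 6 R 1.
So F validates K, T; S4 would additionally require R to be transitive. The strongest is T.

T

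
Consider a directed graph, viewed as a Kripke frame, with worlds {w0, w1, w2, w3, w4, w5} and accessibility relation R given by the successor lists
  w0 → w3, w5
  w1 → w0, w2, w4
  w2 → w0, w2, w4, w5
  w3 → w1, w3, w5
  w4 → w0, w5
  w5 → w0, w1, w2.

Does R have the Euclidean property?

No

Euclidean: no — w0 R w5 and w0 R w3, but not w5 R w3.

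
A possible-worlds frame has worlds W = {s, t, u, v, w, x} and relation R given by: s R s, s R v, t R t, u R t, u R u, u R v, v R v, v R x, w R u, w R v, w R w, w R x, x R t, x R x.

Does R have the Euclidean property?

No

Euclidean: no — u R t and u R v, but not t R v.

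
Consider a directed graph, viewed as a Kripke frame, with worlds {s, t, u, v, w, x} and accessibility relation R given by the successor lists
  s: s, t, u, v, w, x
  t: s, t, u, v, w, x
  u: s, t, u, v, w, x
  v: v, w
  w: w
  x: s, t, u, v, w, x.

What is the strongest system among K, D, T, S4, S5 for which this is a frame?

Serial (axiom D): yes — every world has a successor (e.g. s R s).
Reflexive (axiom T): yes — every world is R-related to itself.
Transitive (axiom 4): yes — every two-step R-path is closed by a direct edge.
Euclidean (axiom 5): no — s R v and s R t, but not v R t.
So F validates K, D, T, S4; S5 would additionally require R to be Euclidean. The strongest is S4.

S4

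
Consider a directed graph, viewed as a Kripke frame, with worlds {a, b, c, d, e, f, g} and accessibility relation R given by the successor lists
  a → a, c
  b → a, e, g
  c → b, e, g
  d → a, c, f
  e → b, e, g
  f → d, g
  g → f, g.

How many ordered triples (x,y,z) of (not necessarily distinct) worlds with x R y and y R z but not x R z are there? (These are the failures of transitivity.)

Enumerating: (a,c,b), (a,c,e), (a,c,g), (b,a,c), (b,e,b), (b,g,f), (c,b,a), (c,g,f), (d,c,b), (d,c,e), (d,c,g), (d,f,d), … and 8 more.
Total: 20.

20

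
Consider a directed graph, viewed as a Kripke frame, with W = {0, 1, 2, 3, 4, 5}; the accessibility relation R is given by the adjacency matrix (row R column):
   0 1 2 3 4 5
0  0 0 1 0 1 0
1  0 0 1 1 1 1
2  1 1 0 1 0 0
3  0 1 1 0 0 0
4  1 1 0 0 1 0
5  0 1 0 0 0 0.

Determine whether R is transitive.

Transitive: no — 0 R 2 and 2 R 1, but not 0 R 1.

No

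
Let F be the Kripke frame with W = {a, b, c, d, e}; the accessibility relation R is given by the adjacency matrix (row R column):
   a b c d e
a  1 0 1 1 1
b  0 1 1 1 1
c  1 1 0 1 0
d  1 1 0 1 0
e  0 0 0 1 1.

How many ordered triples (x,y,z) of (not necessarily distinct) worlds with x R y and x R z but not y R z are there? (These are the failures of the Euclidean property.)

17

Enumerating: (a,c,c), (a,c,e), (a,d,c), (a,d,e), (a,e,a), (a,e,c), (b,c,c), (b,c,e), (b,d,c), (b,d,e), (b,e,b), (b,e,c), (c,a,b), (c,b,a), (d,a,b), (d,b,a), (e,d,e).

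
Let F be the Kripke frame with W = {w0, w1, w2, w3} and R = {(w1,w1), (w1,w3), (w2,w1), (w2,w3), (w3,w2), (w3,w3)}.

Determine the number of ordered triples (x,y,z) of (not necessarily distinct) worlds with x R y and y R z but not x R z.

Enumerating: (w1,w3,w2), (w2,w3,w2), (w3,w2,w1).

3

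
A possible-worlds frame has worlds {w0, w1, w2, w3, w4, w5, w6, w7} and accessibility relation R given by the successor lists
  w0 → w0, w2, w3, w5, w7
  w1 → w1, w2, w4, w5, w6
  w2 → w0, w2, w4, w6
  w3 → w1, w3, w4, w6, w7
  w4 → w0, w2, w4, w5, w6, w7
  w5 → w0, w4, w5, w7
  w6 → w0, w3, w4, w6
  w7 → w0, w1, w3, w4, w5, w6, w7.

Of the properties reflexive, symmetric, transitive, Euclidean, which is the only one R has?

Reflexive: yes — every world is R-related to itself.
Symmetric: no — w0 R w3 but not w3 R w0.
Transitive: no — w0 R w2 and w2 R w4, but not w0 R w4.
Euclidean: no — w0 R w2 and w0 R w3, but not w2 R w3.
Only reflexive holds.

reflexive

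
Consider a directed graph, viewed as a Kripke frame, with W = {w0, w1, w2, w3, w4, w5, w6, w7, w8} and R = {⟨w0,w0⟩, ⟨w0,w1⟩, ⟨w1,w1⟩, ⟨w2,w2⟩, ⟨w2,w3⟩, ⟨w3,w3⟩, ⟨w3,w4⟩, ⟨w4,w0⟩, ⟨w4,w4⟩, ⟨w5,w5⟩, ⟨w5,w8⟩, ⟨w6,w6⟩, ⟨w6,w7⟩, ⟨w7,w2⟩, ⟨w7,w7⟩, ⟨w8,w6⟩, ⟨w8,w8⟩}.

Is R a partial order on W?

No

Reflexive: yes — every world is R-related to itself.
Transitive: no — w2 R w3 and w3 R w4, but not w2 R w4.
Antisymmetric: yes — no distinct pair is related both ways.
So R is not a partial order.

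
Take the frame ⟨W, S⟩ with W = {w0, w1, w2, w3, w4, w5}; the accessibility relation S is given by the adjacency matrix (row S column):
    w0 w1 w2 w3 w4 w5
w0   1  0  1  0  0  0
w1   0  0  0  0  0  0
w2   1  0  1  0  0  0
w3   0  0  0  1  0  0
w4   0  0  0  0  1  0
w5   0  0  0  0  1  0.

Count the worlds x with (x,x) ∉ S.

Enumerating: w1, w5.

2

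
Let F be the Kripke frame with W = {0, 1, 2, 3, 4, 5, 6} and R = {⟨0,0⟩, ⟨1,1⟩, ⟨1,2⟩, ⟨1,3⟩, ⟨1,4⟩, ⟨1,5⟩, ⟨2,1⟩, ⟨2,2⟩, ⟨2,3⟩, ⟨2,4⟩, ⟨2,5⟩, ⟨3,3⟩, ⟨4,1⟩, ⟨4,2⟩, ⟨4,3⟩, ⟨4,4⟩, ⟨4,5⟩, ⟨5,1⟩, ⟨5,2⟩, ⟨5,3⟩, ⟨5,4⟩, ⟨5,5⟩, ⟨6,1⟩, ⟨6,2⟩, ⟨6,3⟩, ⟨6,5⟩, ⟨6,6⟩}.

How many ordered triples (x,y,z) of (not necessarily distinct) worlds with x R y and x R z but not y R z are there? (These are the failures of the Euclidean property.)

Enumerating: (1,3,1), (1,3,2), (1,3,4), (1,3,5), (2,3,1), (2,3,2), (2,3,4), (2,3,5), (4,3,1), (4,3,2), (4,3,4), (4,3,5), … and 11 more.
Total: 23.

23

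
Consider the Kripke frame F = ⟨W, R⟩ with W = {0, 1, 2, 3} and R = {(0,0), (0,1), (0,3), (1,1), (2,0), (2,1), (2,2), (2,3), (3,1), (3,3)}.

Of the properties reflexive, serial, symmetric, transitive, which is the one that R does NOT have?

Reflexive: yes — every world is R-related to itself.
Serial: yes — every world has a successor (e.g. 0 R 0).
Symmetric: no — 0 R 1 but not 1 R 0.
Transitive: yes — every two-step R-path is closed by a direct edge.
Only symmetric fails.

symmetric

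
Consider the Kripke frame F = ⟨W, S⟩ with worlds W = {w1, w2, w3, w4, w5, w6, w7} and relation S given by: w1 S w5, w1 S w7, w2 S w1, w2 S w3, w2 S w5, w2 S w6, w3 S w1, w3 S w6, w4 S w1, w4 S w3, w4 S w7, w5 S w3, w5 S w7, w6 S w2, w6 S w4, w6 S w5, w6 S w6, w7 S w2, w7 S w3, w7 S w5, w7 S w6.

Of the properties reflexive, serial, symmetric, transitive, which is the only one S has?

Reflexive: no — w1 is not related to itself.
Serial: yes — every world has a successor (e.g. w1 S w5).
Symmetric: no — w1 S w5 but not w5 S w1.
Transitive: no — w1 S w5 and w5 S w3, but not w1 S w3.
Only serial holds.

serial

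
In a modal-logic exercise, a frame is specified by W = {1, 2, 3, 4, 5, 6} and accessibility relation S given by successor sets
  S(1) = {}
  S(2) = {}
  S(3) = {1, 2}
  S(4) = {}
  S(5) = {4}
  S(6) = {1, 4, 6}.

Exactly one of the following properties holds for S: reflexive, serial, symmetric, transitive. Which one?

transitive

Reflexive: no — 1 is not related to itself.
Serial: no — 1 has no S-successor.
Symmetric: no — 3 S 1 but not 1 S 3.
Transitive: yes — every two-step S-path is closed by a direct edge.
Only transitive holds.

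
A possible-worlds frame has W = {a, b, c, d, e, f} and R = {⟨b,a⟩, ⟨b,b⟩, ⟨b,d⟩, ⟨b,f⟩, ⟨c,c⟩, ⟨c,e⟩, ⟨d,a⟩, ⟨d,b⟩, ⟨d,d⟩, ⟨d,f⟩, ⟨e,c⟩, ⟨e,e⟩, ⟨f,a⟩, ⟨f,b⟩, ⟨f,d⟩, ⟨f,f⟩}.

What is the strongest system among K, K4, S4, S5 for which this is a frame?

K4

Transitive (axiom 4): yes — every two-step R-path is closed by a direct edge.
Reflexive (axiom T): no — a is not related to itself.
Euclidean (axiom 5): no — b R a and b R d, but not a R d.
So F validates K, K4; S4 would additionally require R to be reflexive. The strongest is K4.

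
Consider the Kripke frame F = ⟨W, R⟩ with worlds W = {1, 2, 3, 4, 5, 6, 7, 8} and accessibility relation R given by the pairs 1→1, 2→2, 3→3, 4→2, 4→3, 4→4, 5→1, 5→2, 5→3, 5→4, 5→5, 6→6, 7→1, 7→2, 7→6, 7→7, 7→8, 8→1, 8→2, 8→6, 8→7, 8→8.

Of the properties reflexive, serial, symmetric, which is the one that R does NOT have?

symmetric

Reflexive: yes — every world is R-related to itself.
Serial: yes — every world has a successor (e.g. 1 R 1).
Symmetric: no — 4 R 2 but not 2 R 4.
Only symmetric fails.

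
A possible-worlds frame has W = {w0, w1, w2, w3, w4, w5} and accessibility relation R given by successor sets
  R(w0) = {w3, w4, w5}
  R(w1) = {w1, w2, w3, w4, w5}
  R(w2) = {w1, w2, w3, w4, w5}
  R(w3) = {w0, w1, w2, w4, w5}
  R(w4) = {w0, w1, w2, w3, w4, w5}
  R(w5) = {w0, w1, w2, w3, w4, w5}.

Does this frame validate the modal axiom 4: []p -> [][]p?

No

By correspondence theory, 4 is valid on a frame iff R is transitive.
Transitive: no — w0 R w3 and w3 R w1, but not w0 R w1.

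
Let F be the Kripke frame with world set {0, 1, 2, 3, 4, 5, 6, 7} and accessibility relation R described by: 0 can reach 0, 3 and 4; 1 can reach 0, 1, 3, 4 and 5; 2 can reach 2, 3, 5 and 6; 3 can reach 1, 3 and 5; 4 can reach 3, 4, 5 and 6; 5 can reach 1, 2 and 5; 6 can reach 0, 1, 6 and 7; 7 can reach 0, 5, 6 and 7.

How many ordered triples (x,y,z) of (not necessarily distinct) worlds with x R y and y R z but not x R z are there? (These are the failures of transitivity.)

Enumerating: (0,3,1), (0,3,5), (0,4,5), (0,4,6), (1,4,6), (1,5,2), (2,3,1), (2,5,1), (2,6,0), (2,6,1), (2,6,7), (3,1,0), … and 24 more.
Total: 36.

36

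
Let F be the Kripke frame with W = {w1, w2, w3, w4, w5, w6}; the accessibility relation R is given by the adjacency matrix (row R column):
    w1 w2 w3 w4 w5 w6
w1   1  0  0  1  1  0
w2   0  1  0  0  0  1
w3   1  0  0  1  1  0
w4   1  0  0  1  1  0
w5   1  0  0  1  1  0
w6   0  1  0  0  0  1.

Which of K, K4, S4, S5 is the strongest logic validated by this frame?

K4

Transitive (axiom 4): yes — every two-step R-path is closed by a direct edge.
Reflexive (axiom T): no — w3 is not related to itself.
Euclidean (axiom 5): yes — any two successors of a common world are R-related.
So F validates K, K4; S4 would additionally require R to be reflexive. The strongest is K4.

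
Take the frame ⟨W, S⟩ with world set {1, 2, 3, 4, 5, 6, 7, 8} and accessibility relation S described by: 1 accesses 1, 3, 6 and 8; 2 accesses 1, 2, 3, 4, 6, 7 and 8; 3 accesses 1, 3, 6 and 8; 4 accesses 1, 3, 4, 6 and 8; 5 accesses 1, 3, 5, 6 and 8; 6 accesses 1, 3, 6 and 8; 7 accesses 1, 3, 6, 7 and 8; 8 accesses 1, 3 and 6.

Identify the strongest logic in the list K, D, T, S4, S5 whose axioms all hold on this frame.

Serial (axiom D): yes — every world has a successor (e.g. 1 S 1).
Reflexive (axiom T): no — 8 is not related to itself.
Transitive (axiom 4): no — 8 S 1 and 1 S 8, but not 8 S 8.
Euclidean (axiom 5): no — 2 S 1 and 2 S 4, but not 1 S 4.
So F validates K, D; T would additionally require S to be reflexive. The strongest is D.

D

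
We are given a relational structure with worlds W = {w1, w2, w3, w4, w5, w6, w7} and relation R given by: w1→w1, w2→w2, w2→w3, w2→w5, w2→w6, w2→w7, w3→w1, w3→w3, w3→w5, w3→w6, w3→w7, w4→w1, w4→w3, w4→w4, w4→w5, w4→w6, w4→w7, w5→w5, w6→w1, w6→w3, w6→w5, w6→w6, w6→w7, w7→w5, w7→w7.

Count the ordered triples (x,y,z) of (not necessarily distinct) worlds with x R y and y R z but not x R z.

2

Enumerating: (w2,w3,w1), (w2,w6,w1).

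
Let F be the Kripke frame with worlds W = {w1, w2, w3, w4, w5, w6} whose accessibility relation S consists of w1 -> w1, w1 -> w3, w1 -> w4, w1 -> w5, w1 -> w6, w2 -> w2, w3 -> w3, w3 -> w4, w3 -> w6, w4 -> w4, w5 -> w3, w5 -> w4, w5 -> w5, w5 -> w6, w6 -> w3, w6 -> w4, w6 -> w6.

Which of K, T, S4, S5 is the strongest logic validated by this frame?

Reflexive (axiom T): yes — every world is S-related to itself.
Transitive (axiom 4): yes — every two-step S-path is closed by a direct edge.
Euclidean (axiom 5): no — w1 S w3 and w1 S w5, but not w3 S w5.
So F validates K, T, S4; S5 would additionally require S to be Euclidean. The strongest is S4.

S4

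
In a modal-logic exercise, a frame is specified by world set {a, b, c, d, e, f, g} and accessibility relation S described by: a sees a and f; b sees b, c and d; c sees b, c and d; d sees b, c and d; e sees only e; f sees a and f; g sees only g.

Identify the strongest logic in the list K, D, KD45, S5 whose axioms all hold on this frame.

Serial (axiom D): yes — every world has a successor (e.g. a S a).
Euclidean (axiom 5): yes — any two successors of a common world are S-related.
Transitive (axiom 4): yes — every two-step S-path is closed by a direct edge.
Reflexive (axiom T): yes — every world is S-related to itself.
So F validates K, D, KD45, S5. The strongest is S5.

S5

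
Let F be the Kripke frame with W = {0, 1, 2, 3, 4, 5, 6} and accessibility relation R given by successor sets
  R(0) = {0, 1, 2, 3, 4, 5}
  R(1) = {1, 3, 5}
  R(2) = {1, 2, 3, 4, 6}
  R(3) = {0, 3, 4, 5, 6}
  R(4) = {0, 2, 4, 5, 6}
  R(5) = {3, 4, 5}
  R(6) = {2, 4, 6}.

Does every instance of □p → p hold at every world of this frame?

The schema T characterises exactly the reflexive frames.
Reflexive: yes — every world is R-related to itself.

Yes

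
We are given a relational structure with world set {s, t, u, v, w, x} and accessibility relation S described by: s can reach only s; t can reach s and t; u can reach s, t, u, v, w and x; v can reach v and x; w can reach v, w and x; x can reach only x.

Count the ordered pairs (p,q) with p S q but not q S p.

9

Enumerating: (t,s), (u,s), (u,t), (u,v), (u,w), (u,x), (v,x), (w,v), (w,x).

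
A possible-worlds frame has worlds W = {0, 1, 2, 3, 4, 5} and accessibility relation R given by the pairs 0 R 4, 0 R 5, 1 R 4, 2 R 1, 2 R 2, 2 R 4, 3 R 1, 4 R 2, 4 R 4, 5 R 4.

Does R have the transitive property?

No

Transitive: no — 0 R 4 and 4 R 2, but not 0 R 2.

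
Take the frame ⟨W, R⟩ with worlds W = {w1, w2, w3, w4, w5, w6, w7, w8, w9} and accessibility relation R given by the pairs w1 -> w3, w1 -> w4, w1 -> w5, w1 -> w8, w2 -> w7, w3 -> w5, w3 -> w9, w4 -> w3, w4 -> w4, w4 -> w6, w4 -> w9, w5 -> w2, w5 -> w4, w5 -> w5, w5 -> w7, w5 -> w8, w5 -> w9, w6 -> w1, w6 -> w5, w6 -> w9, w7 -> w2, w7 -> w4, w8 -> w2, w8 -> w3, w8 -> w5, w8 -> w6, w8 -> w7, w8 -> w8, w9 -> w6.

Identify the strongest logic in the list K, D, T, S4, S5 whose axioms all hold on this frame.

D

Serial (axiom D): yes — every world has a successor (e.g. w1 R w3).
Reflexive (axiom T): no — w1 is not related to itself.
Transitive (axiom 4): no — w1 R w3 and w3 R w9, but not w1 R w9.
Euclidean (axiom 5): no — w1 R w3 and w1 R w4, but not w3 R w4.
So F validates K, D; T would additionally require R to be reflexive. The strongest is D.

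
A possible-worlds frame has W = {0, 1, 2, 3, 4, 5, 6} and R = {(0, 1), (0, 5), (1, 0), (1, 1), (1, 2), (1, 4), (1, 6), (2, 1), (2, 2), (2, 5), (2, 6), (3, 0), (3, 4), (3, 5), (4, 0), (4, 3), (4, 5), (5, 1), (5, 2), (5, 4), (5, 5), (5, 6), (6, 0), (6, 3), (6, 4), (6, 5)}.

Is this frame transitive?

No

Transitive: no — 0 R 1 and 1 R 2, but not 0 R 2.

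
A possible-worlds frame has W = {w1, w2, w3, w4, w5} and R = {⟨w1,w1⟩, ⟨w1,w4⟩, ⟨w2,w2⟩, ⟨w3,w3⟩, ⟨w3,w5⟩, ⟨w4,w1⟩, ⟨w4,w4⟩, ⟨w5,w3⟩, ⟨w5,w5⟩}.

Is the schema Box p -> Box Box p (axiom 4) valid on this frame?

The schema 4 characterises exactly the transitive frames.
Transitive: yes — every two-step R-path is closed by a direct edge.

Yes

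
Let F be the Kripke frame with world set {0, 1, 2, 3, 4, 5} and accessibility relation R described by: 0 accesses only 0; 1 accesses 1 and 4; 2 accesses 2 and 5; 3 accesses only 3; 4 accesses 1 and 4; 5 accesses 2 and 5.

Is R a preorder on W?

Yes

Reflexive: yes — every world is R-related to itself.
Transitive: yes — every two-step R-path is closed by a direct edge.
So R is a preorder.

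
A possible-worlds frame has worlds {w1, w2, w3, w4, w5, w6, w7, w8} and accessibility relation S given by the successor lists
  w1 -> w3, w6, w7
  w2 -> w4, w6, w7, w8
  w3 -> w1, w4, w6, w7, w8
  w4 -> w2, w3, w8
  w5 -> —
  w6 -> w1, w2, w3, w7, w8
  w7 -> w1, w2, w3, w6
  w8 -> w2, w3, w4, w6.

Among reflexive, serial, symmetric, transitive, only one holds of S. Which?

Reflexive: no — w1 is not related to itself.
Serial: no — w5 has no S-successor.
Symmetric: yes — every pair in S has its reverse in S.
Transitive: no — w1 S w3 and w3 S w4, but not w1 S w4.
Only symmetric holds.

symmetric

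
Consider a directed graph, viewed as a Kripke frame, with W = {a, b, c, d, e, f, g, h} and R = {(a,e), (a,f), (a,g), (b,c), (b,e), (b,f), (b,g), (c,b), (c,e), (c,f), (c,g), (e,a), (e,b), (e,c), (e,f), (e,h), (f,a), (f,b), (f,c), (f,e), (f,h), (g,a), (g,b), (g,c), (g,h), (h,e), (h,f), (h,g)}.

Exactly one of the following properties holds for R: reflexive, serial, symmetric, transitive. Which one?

symmetric

Reflexive: no — a is not related to itself.
Serial: no — d has no R-successor.
Symmetric: yes — every pair in R has its reverse in R.
Transitive: no — a R e and e R b, but not a R b.
Only symmetric holds.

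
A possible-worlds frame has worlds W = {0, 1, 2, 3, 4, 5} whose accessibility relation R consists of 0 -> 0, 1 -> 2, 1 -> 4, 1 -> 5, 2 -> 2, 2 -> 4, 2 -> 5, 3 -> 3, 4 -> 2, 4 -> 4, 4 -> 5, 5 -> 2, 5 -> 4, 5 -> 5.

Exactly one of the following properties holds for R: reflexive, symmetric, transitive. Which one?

transitive

Reflexive: no — 1 is not related to itself.
Symmetric: no — 1 R 2 but not 2 R 1.
Transitive: yes — every two-step R-path is closed by a direct edge.
Only transitive holds.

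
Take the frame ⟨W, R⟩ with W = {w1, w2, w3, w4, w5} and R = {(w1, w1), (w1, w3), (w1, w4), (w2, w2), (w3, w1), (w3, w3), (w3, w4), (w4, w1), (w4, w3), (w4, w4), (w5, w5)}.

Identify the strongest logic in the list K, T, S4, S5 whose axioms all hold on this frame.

S5

Reflexive (axiom T): yes — every world is R-related to itself.
Transitive (axiom 4): yes — every two-step R-path is closed by a direct edge.
Euclidean (axiom 5): yes — any two successors of a common world are R-related.
So F validates K, T, S4, S5. The strongest is S5.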